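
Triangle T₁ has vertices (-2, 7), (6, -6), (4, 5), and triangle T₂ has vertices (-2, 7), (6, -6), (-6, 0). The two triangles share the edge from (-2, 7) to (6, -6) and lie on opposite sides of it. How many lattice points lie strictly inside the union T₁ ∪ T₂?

The union is the simple quadrilateral with vertices (-2, 7), (4, 5), (6, -6), (-6, 0) in order.
The shoelace formula gives twice the area as |((-2)·5 − 4·7) + (4·(-6) − 6·5) + (6·0 − (-6)·(-6)) + ((-6)·7 − (-2)·0)| = 170, so the area is 85.
Summing gcd(|Δx|,|Δy|) over the edges gives the boundary count: gcd(6,2) + gcd(2,11) + gcd(12,6) + gcd(4,7) = 2+1+6+1 = 10.
By Pick's theorem I = A − B/2 + 1 = 85 − 10/2 + 1 = 81.

81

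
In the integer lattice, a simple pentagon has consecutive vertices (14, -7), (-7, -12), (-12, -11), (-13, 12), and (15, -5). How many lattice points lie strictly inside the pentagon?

359

By the shoelace formula, twice the signed area is |[14·(-12) − (-7)·(-7)] + [(-7)·(-11) − (-12)·(-12)] + [(-12)·12 − (-13)·(-11)] + [(-13)·(-5) − 15·12] + [15·(-7) − 14·(-5)]| = 721, so the area is 360.5.
Summing gcd(|Δx|,|Δy|) over the edges gives the boundary count: gcd(21,5) + gcd(5,1) + gcd(1,23) + gcd(28,17) + gcd(1,2) = 1+1+1+1+1 = 5.
Pick's theorem gives I = A − B/2 + 1 = 360.5 − 5/2 + 1 = 359.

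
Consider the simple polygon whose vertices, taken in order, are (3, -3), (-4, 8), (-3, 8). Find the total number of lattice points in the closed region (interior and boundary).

8

The shoelace formula gives twice the area as |(3·8 − (-4)·(-3)) + ((-4)·8 − (-3)·8) + ((-3)·(-3) − 3·8)| = 11, so the area is 11/2.
The number of boundary lattice points is Σ gcd(|Δx|,|Δy|) = gcd(7,11) + gcd(1,0) + gcd(6,11) = 1+1+1 = 3.
Pick's theorem gives I = A − B/2 + 1 = 11/2 − 3/2 + 1 = 5, so the closed region contains I + B = 5 + 3 = 8 lattice points.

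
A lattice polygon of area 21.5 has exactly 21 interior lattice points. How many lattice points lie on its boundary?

Pick's theorem gives A = I + B/2 − 1, so B = 2(A − I + 1) = 2(21.5 − 21 + 1) = 3.

3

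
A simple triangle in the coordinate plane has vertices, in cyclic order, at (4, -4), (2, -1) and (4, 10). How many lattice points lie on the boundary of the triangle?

Summing gcd(|Δx|,|Δy|) over the edges gives the boundary count: gcd(2,3) + gcd(2,11) + gcd(0,14) = 1+1+14 = 16.

16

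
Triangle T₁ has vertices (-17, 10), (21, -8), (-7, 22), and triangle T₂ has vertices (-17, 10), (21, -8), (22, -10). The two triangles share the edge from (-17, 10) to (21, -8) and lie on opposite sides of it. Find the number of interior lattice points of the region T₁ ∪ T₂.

The union is the simple quadrilateral with vertices (-17, 10), (-7, 22), (21, -8), (22, -10) in order.
The shoelace formula gives twice the area as |((-17)·22 − (-7)·10) + ((-7)·(-8) − 21·22) + (21·(-10) − 22·(-8)) + (22·10 − (-17)·(-10))| = 694, so the area is 347.
The number of boundary lattice points is Σ gcd(|Δx|,|Δy|) = gcd(10,12) + gcd(28,30) + gcd(1,2) + gcd(39,20) = 2+2+1+1 = 6.
By Pick's theorem I = A − B/2 + 1 = 347 − 6/2 + 1 = 345.

345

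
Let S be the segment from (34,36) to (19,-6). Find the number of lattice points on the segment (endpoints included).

The number of lattice points on a segment between lattice points is gcd(|Δx|,|Δy|) + 1 = gcd(15,42) + 1 = 3 + 1 = 4.

4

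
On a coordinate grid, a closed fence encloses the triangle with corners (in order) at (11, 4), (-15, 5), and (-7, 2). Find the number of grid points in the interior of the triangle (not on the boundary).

34

By the shoelace formula, twice the signed area is |(11·5 − (-15)·4) + ((-15)·2 − (-7)·5) + ((-7)·4 − 11·2)| = 70, so the area is 35.
Along each edge there are gcd(|Δx|,|Δy|)+1 lattice points, so counting each shared vertex once the boundary has gcd(26,1) + gcd(8,3) + gcd(18,2) = 1+1+2 = 4.
Pick's theorem gives I = A − B/2 + 1 = 35 − 4/2 + 1 = 34.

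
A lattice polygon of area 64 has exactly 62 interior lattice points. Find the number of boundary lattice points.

Pick's theorem gives A = I + B/2 − 1, so B = 2(A − I + 1) = 2(64 − 62 + 1) = 6.

6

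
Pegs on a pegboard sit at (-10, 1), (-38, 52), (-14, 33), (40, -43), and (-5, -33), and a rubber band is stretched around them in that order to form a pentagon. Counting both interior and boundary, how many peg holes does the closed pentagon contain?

1804

By the shoelace formula, twice the signed area is |[(-10)·52 − (-38)·1] + [(-38)·33 − (-14)·52] + [(-14)·(-43) − 40·33] + [40·(-33) − (-5)·(-43)] + [(-5)·1 − (-10)·(-33)]| = 3596, so the area is 1798.
The number of boundary lattice points is Σ gcd(|Δx|,|Δy|) = gcd(28,51) + gcd(24,19) + gcd(54,76) + gcd(45,10) + gcd(5,34) = 1+1+2+5+1 = 10.
Pick's theorem gives I = A − B/2 + 1 = 1798 − 10/2 + 1 = 1794, so the closed region contains I + B = 1794 + 10 = 1804 lattice points.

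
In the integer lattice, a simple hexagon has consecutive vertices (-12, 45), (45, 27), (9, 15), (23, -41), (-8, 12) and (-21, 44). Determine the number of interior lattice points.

Using the shoelace formula, 2A = |[(-12)·27 − 45·45] + [45·15 − 9·27] + [9·(-41) − 23·15] + [23·12 − (-8)·(-41)] + [(-8)·44 − (-21)·12] + [(-21)·45 − (-12)·44]| = 3200, so the area is 1600.
The number of boundary lattice points is Σ gcd(|Δx|,|Δy|) = gcd(57,18) + gcd(36,12) + gcd(14,56) + gcd(31,53) + gcd(13,32) + gcd(9,1) = 3+12+14+1+1+1 = 32.
Pick's theorem gives I = A − B/2 + 1 = 1600 − 32/2 + 1 = 1585.

1585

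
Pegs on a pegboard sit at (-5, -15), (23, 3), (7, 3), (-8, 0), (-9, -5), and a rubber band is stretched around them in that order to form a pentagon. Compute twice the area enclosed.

552

By the shoelace formula, twice the signed area is |((-5)·3 − 23·(-15)) + (23·3 − 7·3) + (7·0 − (-8)·3) + ((-8)·(-5) − (-9)·0) + ((-9)·(-15) − (-5)·(-5))| = 552, so the area is 276.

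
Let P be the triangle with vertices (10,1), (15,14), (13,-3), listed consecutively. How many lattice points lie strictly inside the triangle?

29

The shoelace formula gives twice the area as |[10·14 − 15·1] + [15·(-3) − 13·14] + [13·1 − 10·(-3)]| = 59, so the area is 59/2.
Summing gcd(|Δx|,|Δy|) over the edges gives the boundary count: gcd(5,13) + gcd(2,17) + gcd(3,4) = 1+1+1 = 3.
By Pick's theorem A = I + B/2 − 1, so I = 59/2 − 3/2 + 1 = 29.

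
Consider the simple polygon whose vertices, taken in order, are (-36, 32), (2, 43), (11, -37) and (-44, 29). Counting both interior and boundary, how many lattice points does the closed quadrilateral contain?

1924

Using the shoelace formula, 2A = |((-36)·43 − 2·32) + (2·(-37) − 11·43) + (11·29 − (-44)·(-37)) + ((-44)·32 − (-36)·29)| = 3832, so the area is 1916.
The number of boundary lattice points is Σ gcd(|Δx|,|Δy|) = gcd(38,11) + gcd(9,80) + gcd(55,66) + gcd(8,3) = 1+1+11+1 = 14.
Pick's theorem gives I = A − B/2 + 1 = 1916 − 14/2 + 1 = 1910, so the closed region contains I + B = 1910 + 14 = 1924 lattice points.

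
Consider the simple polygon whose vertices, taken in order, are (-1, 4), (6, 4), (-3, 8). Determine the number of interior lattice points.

Using the shoelace formula, 2A = |((-1)·4 − 6·4) + (6·8 − (-3)·4) + ((-3)·4 − (-1)·8)| = 28, so the area is 14.
Summing gcd(|Δx|,|Δy|) over the edges gives the boundary count: gcd(7,0) + gcd(9,4) + gcd(2,4) = 7+1+2 = 10.
Pick's theorem gives I = A − B/2 + 1 = 14 − 10/2 + 1 = 10.

10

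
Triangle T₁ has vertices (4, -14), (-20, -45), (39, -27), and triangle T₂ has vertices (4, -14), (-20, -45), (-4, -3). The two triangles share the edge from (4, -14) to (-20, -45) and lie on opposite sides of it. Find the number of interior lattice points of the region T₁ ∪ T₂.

953

The union is the simple quadrilateral with vertices (4, -14), (39, -27), (-20, -45), (-4, -3) in order.
Using the shoelace formula, 2A = |(4·(-27) − 39·(-14)) + (39·(-45) − (-20)·(-27)) + ((-20)·(-3) − (-4)·(-45)) + ((-4)·(-14) − 4·(-3))| = 1909, so the area is 1909/2.
Summing gcd(|Δx|,|Δy|) over the edges gives the boundary count: gcd(35,13) + gcd(59,18) + gcd(16,42) + gcd(8,11) = 1+1+2+1 = 5.
By Pick's theorem I = A − B/2 + 1 = 1909/2 − 5/2 + 1 = 953.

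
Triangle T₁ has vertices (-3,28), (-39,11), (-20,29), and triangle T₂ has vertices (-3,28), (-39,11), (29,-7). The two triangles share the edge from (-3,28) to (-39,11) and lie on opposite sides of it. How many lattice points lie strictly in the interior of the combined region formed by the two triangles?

The union is the simple quadrilateral with vertices (-3,28), (-20,29), (-39,11), (29,-7) in order.
By the shoelace formula, twice the signed area is |((-3)·29 − (-20)·28) + ((-20)·11 − (-39)·29) + ((-39)·(-7) − 29·11) + (29·28 − (-3)·(-7))| = 2129, so the area is 2129/2.
The number of boundary lattice points is Σ gcd(|Δx|,|Δy|) = gcd(17,1) + gcd(19,18) + gcd(68,18) + gcd(32,35) = 1+1+2+1 = 5.
By Pick's theorem I = A − B/2 + 1 = 2129/2 − 5/2 + 1 = 1063.

1063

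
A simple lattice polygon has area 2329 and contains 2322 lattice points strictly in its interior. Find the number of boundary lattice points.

16

Pick's theorem gives A = I + B/2 − 1, so B = 2(A − I + 1) = 2(2329 − 2322 + 1) = 16.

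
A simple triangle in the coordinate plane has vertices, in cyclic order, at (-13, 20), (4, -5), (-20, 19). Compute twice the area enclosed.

192

The shoelace formula gives twice the area as |((-13)·(-5) − 4·20) + (4·19 − (-20)·(-5)) + ((-20)·20 − (-13)·19)| = 192, so the area is 96.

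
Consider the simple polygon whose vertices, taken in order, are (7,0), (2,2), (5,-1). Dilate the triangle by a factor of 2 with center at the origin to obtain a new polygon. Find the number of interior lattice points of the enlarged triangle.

By the shoelace formula, twice the signed area is |(7·2 − 2·0) + (2·(-1) − 5·2) + (5·0 − 7·(-1))| = 9, so the area is 4.5.
Along each edge there are gcd(|Δx|,|Δy|)+1 lattice points, so counting each shared vertex once the boundary has gcd(5,2) + gcd(3,3) + gcd(2,1) = 1+3+1 = 5.
Scaling by 2 multiplies the area by 2² = 4 (so the new area is 18) and multiplies the boundary lattice-point count by 2, giving 10.
By Pick's theorem, the interior count of the dilated polygon is 18 − 10/2 + 1 = 14.

14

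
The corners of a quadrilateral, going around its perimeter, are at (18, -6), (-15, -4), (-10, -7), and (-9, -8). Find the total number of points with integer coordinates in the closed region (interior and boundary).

The shoelace formula gives twice the area as |(18·(-4) − (-15)·(-6)) + ((-15)·(-7) − (-10)·(-4)) + ((-10)·(-8) − (-9)·(-7)) + ((-9)·(-6) − 18·(-8))| = 118, so the area is 59.
The number of boundary lattice points is Σ gcd(|Δx|,|Δy|) = gcd(33,2) + gcd(5,3) + gcd(1,1) + gcd(27,2) = 1+1+1+1 = 4.
Pick's theorem gives I = A − B/2 + 1 = 59 − 4/2 + 1 = 58, so the closed region contains I + B = 58 + 4 = 62 lattice points.

62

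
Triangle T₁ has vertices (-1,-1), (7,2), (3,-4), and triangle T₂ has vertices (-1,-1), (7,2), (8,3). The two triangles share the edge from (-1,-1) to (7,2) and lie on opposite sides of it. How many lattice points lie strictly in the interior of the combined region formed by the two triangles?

The union is the simple quadrilateral with vertices (-1,-1), (3,-4), (7,2), (8,3) in order.
The shoelace formula gives twice the area as |((-1)·(-4) − 3·(-1)) + (3·2 − 7·(-4)) + (7·3 − 8·2) + (8·(-1) − (-1)·3)| = 41, so the area is 20.5.
The number of boundary lattice points is Σ gcd(|Δx|,|Δy|) = gcd(4,3) + gcd(4,6) + gcd(1,1) + gcd(9,4) = 1+2+1+1 = 5.
By Pick's theorem I = A − B/2 + 1 = 20.5 − 5/2 + 1 = 19.

19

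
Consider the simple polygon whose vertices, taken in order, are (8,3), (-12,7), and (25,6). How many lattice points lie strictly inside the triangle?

62

The shoelace formula gives twice the area as |(8·7 − (-12)·3) + ((-12)·6 − 25·7) + (25·3 − 8·6)| = 128, so the area is 64.
Summing gcd(|Δx|,|Δy|) over the edges gives the boundary count: gcd(20,4) + gcd(37,1) + gcd(17,3) = 4+1+1 = 6.
By Pick's theorem A = I + B/2 − 1, so I = 64 − 6/2 + 1 = 62.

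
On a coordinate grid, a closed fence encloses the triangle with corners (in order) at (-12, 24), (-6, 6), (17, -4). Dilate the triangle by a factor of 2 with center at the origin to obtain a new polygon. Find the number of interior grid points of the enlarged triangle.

By the shoelace formula, twice the signed area is |((-12)·6 − (-6)·24) + ((-6)·(-4) − 17·6) + (17·24 − (-12)·(-4))| = 354, so the area is 177.
Summing gcd(|Δx|,|Δy|) over the edges gives the boundary count: gcd(6,18) + gcd(23,10) + gcd(29,28) = 6+1+1 = 8.
Scaling by 2 multiplies the area by 2² = 4 (so the new area is 708) and multiplies the boundary lattice-point count by 2, giving 16.
By Pick's theorem, the interior count of the dilated polygon is 708 − 16/2 + 1 = 701.

701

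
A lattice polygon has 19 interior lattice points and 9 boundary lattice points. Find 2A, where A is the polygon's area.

45

Pick's theorem states A = I + B/2 − 1, so A = 19 + 9/2 − 1 = 45/2.
Hence 2A = 45.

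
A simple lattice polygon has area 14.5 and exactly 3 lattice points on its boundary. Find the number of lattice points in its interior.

14

From Pick's theorem, I = A − B/2 + 1 = 14.5 − 3/2 + 1 = 14.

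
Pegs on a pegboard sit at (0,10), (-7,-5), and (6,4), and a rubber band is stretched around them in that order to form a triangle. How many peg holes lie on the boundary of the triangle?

Summing gcd(|Δx|,|Δy|) over the edges gives the boundary count: gcd(7,15) + gcd(13,9) + gcd(6,6) = 1+1+6 = 8.

8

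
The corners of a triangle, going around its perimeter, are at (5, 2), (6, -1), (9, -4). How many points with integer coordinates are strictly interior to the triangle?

1

Using the shoelace formula, 2A = |[5·(-1) − 6·2] + [6·(-4) − 9·(-1)] + [9·2 − 5·(-4)]| = 6, so the area is 3.
Along each edge there are gcd(|Δx|,|Δy|)+1 lattice points, so counting each shared vertex once the boundary has gcd(1,3) + gcd(3,3) + gcd(4,6) = 1+3+2 = 6.
Pick's theorem gives I = A − B/2 + 1 = 3 − 6/2 + 1 = 1.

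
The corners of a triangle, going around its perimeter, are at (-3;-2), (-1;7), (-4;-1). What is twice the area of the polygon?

11

The shoelace formula gives twice the area as |[(-3)·7 − (-1)·(-2)] + [(-1)·(-1) − (-4)·7] + [(-4)·(-2) − (-3)·(-1)]| = 11, so the area is 5.5.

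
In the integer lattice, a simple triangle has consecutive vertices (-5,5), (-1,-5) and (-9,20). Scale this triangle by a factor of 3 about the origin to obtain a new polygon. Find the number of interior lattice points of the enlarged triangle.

85

The shoelace formula gives twice the area as |((-5)·(-5) − (-1)·5) + ((-1)·20 − (-9)·(-5)) + ((-9)·5 − (-5)·20)| = 20, so the area is 10.
Summing gcd(|Δx|,|Δy|) over the edges gives the boundary count: gcd(4,10) + gcd(8,25) + gcd(4,15) = 2+1+1 = 4.
Scaling by 3 multiplies the area by 3² = 9 (so the new area is 90) and multiplies the boundary lattice-point count by 3, giving 12.
By Pick's theorem, the interior count of the dilated polygon is 90 − 12/2 + 1 = 85.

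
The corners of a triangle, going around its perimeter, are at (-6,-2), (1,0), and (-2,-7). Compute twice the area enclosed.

By the shoelace formula, twice the signed area is |((-6)·0 − 1·(-2)) + (1·(-7) − (-2)·0) + ((-2)·(-2) − (-6)·(-7))| = 43, so the area is 43/2.

43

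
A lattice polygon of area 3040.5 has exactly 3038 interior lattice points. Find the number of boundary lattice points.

7

Pick's theorem gives A = I + B/2 − 1, so B = 2(A − I + 1) = 2(3040.5 − 3038 + 1) = 7.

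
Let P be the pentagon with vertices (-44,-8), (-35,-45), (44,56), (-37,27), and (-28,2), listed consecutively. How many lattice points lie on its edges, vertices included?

The number of boundary lattice points is Σ gcd(|Δx|,|Δy|) = gcd(9,37) + gcd(79,101) + gcd(81,29) + gcd(9,25) + gcd(16,10) = 1+1+1+1+2 = 6.

6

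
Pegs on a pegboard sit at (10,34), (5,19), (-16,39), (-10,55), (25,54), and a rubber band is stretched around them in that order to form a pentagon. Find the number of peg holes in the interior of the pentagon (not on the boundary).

Using the shoelace formula, 2A = |(10·19 − 5·34) + (5·39 − (-16)·19) + ((-16)·55 − (-10)·39) + ((-10)·54 − 25·55) + (25·34 − 10·54)| = 1576, so the area is 788.
The number of boundary lattice points is Σ gcd(|Δx|,|Δy|) = gcd(5,15) + gcd(21,20) + gcd(6,16) + gcd(35,1) + gcd(15,20) = 5+1+2+1+5 = 14.
By Pick's theorem A = I + B/2 − 1, so I = 788 − 14/2 + 1 = 782.

782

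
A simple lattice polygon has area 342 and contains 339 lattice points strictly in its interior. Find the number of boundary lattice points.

Pick's theorem gives A = I + B/2 − 1, so B = 2(A − I + 1) = 2(342 − 339 + 1) = 8.

8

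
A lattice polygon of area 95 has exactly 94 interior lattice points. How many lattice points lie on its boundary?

Pick's theorem gives A = I + B/2 − 1, so B = 2(A − I + 1) = 2(95 − 94 + 1) = 4.

4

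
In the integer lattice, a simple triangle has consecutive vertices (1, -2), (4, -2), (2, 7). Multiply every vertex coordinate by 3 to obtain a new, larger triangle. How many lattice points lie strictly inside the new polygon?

Using the shoelace formula, 2A = |[1·(-2) − 4·(-2)] + [4·7 − 2·(-2)] + [2·(-2) − 1·7]| = 27, so the area is 27/2.
Summing gcd(|Δx|,|Δy|) over the edges gives the boundary count: gcd(3,0) + gcd(2,9) + gcd(1,9) = 3+1+1 = 5.
Scaling by 3 multiplies the area by 3² = 9 (so the new area is 121.5) and multiplies the boundary lattice-point count by 3, giving 15.
By Pick's theorem, the interior count of the dilated polygon is 121.5 − 15/2 + 1 = 115.

115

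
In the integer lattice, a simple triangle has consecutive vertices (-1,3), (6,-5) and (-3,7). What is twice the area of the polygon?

12

Using the shoelace formula, 2A = |[(-1)·(-5) − 6·3] + [6·7 − (-3)·(-5)] + [(-3)·3 − (-1)·7]| = 12, so the area is 6.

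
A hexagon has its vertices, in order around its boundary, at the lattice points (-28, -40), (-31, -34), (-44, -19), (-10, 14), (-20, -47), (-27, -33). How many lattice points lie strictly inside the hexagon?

Using the shoelace formula, 2A = |((-28)·(-34) − (-31)·(-40)) + ((-31)·(-19) − (-44)·(-34)) + ((-44)·14 − (-10)·(-19)) + ((-10)·(-47) − (-20)·14) + ((-20)·(-33) − (-27)·(-47)) + ((-27)·(-40) − (-28)·(-33))| = 1704, so the area is 852.
Along each edge there are gcd(|Δx|,|Δy|)+1 lattice points, so counting each shared vertex once the boundary has gcd(3,6) + gcd(13,15) + gcd(34,33) + gcd(10,61) + gcd(7,14) + gcd(1,7) = 3+1+1+1+7+1 = 14.
Pick's theorem gives I = A − B/2 + 1 = 852 − 14/2 + 1 = 846.

846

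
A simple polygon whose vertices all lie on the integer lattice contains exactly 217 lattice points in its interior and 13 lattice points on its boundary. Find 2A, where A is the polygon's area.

445

By Pick's theorem, A = I + B/2 − 1 = 217 + 13/2 − 1 = 445/2.
Hence 2A = 445.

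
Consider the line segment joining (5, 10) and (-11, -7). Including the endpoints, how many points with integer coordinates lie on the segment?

2

The number of lattice points on a segment between lattice points is gcd(|Δx|,|Δy|) + 1 = gcd(16,17) + 1 = 1 + 1 = 2.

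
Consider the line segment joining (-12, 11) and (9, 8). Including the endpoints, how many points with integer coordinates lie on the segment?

4

The number of lattice points on a segment between lattice points is gcd(|Δx|,|Δy|) + 1 = gcd(21,3) + 1 = 3 + 1 = 4.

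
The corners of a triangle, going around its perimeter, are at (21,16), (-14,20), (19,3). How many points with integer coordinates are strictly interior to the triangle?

The shoelace formula gives twice the area as |(21·20 − (-14)·16) + ((-14)·3 − 19·20) + (19·16 − 21·3)| = 463, so the area is 231.5.
Along each edge there are gcd(|Δx|,|Δy|)+1 lattice points, so counting each shared vertex once the boundary has gcd(35,4) + gcd(33,17) + gcd(2,13) = 1+1+1 = 3.
Pick's theorem gives I = A − B/2 + 1 = 231.5 − 3/2 + 1 = 231.

231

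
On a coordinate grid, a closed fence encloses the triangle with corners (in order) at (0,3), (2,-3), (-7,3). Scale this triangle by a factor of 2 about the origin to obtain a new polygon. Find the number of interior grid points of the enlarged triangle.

73

Using the shoelace formula, 2A = |(0·(-3) − 2·3) + (2·3 − (-7)·(-3)) + ((-7)·3 − 0·3)| = 42, so the area is 21.
Summing gcd(|Δx|,|Δy|) over the edges gives the boundary count: gcd(2,6) + gcd(9,6) + gcd(7,0) = 2+3+7 = 12.
Scaling by 2 multiplies the area by 2² = 4 (so the new area is 84) and multiplies the boundary lattice-point count by 2, giving 24.
By Pick's theorem, the interior count of the dilated polygon is 84 − 24/2 + 1 = 73.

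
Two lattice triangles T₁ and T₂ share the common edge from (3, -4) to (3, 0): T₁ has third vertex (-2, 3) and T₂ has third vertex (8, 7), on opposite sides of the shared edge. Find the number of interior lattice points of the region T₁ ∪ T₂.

The union is the simple quadrilateral with vertices (3, -4), (-2, 3), (3, 0), (8, 7) in order.
Using the shoelace formula, 2A = |[3·3 − (-2)·(-4)] + [(-2)·0 − 3·3] + [3·7 − 8·0] + [8·(-4) − 3·7]| = 40, so the area is 20.
Summing gcd(|Δx|,|Δy|) over the edges gives the boundary count: gcd(5,7) + gcd(5,3) + gcd(5,7) + gcd(5,11) = 1+1+1+1 = 4.
By Pick's theorem I = A − B/2 + 1 = 20 − 4/2 + 1 = 19.

19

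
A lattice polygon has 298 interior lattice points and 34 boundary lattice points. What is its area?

Pick's theorem states A = I + B/2 − 1, so A = 298 + 34/2 − 1 = 314.

314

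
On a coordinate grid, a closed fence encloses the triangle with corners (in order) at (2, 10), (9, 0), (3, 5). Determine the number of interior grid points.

12

The shoelace formula gives twice the area as |(2·0 − 9·10) + (9·5 − 3·0) + (3·10 − 2·5)| = 25, so the area is 25/2.
The number of boundary lattice points is Σ gcd(|Δx|,|Δy|) = gcd(7,10) + gcd(6,5) + gcd(1,5) = 1+1+1 = 3.
Pick's theorem gives I = A − B/2 + 1 = 25/2 − 3/2 + 1 = 12.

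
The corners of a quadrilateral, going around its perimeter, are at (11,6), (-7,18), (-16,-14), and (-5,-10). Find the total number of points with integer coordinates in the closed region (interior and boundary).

411

The shoelace formula gives twice the area as |[11·18 − (-7)·6] + [(-7)·(-14) − (-16)·18] + [(-16)·(-10) − (-5)·(-14)] + [(-5)·6 − 11·(-10)]| = 796, so the area is 398.
Summing gcd(|Δx|,|Δy|) over the edges gives the boundary count: gcd(18,12) + gcd(9,32) + gcd(11,4) + gcd(16,16) = 6+1+1+16 = 24.
Pick's theorem gives I = A − B/2 + 1 = 398 − 24/2 + 1 = 387, so the closed region contains I + B = 387 + 24 = 411 lattice points.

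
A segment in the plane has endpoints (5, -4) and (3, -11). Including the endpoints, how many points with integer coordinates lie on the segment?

2

The number of lattice points on a segment between lattice points is gcd(|Δx|,|Δy|) + 1 = gcd(2,7) + 1 = 1 + 1 = 2.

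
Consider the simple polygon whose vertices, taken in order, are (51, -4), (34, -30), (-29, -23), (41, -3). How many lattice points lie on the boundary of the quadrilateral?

Along each edge there are gcd(|Δx|,|Δy|)+1 lattice points, so counting each shared vertex once the boundary has gcd(17,26) + gcd(63,7) + gcd(70,20) + gcd(10,1) = 1+7+10+1 = 19.

19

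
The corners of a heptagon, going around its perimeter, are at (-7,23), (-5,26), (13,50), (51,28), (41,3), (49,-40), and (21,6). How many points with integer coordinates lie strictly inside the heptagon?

1974

The shoelace formula gives twice the area as |[(-7)·26 − (-5)·23] + [(-5)·50 − 13·26] + [13·28 − 51·50] + [51·3 − 41·28] + [41·(-40) − 49·3] + [49·6 − 21·(-40)] + [21·23 − (-7)·6]| = 3964, so the area is 1982.
Summing gcd(|Δx|,|Δy|) over the edges gives the boundary count: gcd(2,3) + gcd(18,24) + gcd(38,22) + gcd(10,25) + gcd(8,43) + gcd(28,46) + gcd(28,17) = 1+6+2+5+1+2+1 = 18.
Pick's theorem gives I = A − B/2 + 1 = 1982 − 18/2 + 1 = 1974.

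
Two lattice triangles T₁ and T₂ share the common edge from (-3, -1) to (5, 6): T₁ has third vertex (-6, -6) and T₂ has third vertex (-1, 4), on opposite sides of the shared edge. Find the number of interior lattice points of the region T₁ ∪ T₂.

The union is the simple quadrilateral with vertices (-3, -1), (-6, -6), (5, 6), (-1, 4) in order.
By the shoelace formula, twice the signed area is |[(-3)·(-6) − (-6)·(-1)] + [(-6)·6 − 5·(-6)] + [5·4 − (-1)·6] + [(-1)·(-1) − (-3)·4]| = 45, so the area is 22.5.
Along each edge there are gcd(|Δx|,|Δy|)+1 lattice points, so counting each shared vertex once the boundary has gcd(3,5) + gcd(11,12) + gcd(6,2) + gcd(2,5) = 1+1+2+1 = 5.
By Pick's theorem I = A − B/2 + 1 = 22.5 − 5/2 + 1 = 21.

21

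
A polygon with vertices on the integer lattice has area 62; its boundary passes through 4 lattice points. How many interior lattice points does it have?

From Pick's theorem, I = A − B/2 + 1 = 62 − 4/2 + 1 = 61.

61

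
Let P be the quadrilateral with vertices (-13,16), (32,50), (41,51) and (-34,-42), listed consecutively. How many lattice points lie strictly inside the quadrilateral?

By the shoelace formula, twice the signed area is |((-13)·50 − 32·16) + (32·51 − 41·50) + (41·(-42) − (-34)·51) + ((-34)·16 − (-13)·(-42))| = 2658, so the area is 1329.
Summing gcd(|Δx|,|Δy|) over the edges gives the boundary count: gcd(45,34) + gcd(9,1) + gcd(75,93) + gcd(21,58) = 1+1+3+1 = 6.
By Pick's theorem A = I + B/2 − 1, so I = 1329 − 6/2 + 1 = 1327.

1327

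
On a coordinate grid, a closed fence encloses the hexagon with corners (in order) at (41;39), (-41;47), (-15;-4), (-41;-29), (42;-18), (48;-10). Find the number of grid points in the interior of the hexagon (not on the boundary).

4668

Using the shoelace formula, 2A = |(41·47 − (-41)·39) + ((-41)·(-4) − (-15)·47) + ((-15)·(-29) − (-41)·(-4)) + ((-41)·(-18) − 42·(-29)) + (42·(-10) − 48·(-18)) + (48·39 − 41·(-10))| = 9348, so the area is 4674.
Summing gcd(|Δx|,|Δy|) over the edges gives the boundary count: gcd(82,8) + gcd(26,51) + gcd(26,25) + gcd(83,11) + gcd(6,8) + gcd(7,49) = 2+1+1+1+2+7 = 14.
Pick's theorem gives I = A − B/2 + 1 = 4674 − 14/2 + 1 = 4668.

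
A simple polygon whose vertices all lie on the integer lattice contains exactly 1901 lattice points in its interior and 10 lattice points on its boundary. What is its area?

By Pick's theorem, A = I + B/2 − 1 = 1901 + 10/2 − 1 = 1905.

1905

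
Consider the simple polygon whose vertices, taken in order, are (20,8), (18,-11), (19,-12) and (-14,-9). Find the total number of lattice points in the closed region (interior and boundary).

333

Using the shoelace formula, 2A = |[20·(-11) − 18·8] + [18·(-12) − 19·(-11)] + [19·(-9) − (-14)·(-12)] + [(-14)·8 − 20·(-9)]| = 642, so the area is 321.
Along each edge there are gcd(|Δx|,|Δy|)+1 lattice points, so counting each shared vertex once the boundary has gcd(2,19) + gcd(1,1) + gcd(33,3) + gcd(34,17) = 1+1+3+17 = 22.
Pick's theorem gives I = A − B/2 + 1 = 321 − 22/2 + 1 = 311, so the closed region contains I + B = 311 + 22 = 333 lattice points.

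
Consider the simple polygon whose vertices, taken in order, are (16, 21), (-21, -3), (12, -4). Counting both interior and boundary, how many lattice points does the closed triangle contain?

The shoelace formula gives twice the area as |[16·(-3) − (-21)·21] + [(-21)·(-4) − 12·(-3)] + [12·21 − 16·(-4)]| = 829, so the area is 414.5.
Summing gcd(|Δx|,|Δy|) over the edges gives the boundary count: gcd(37,24) + gcd(33,1) + gcd(4,25) = 1+1+1 = 3.
Pick's theorem gives I = A − B/2 + 1 = 414.5 − 3/2 + 1 = 414, so the closed region contains I + B = 414 + 3 = 417 lattice points.

417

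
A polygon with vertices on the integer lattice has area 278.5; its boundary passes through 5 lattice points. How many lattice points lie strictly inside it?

From Pick's theorem, I = A − B/2 + 1 = 278.5 − 5/2 + 1 = 277.

277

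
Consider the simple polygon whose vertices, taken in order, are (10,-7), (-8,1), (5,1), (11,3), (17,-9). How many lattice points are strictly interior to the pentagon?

By the shoelace formula, twice the signed area is |(10·1 − (-8)·(-7)) + ((-8)·1 − 5·1) + (5·3 − 11·1) + (11·(-9) − 17·3) + (17·(-7) − 10·(-9))| = 234, so the area is 117.
The number of boundary lattice points is Σ gcd(|Δx|,|Δy|) = gcd(18,8) + gcd(13,0) + gcd(6,2) + gcd(6,12) + gcd(7,2) = 2+13+2+6+1 = 24.
Pick's theorem gives I = A − B/2 + 1 = 117 − 24/2 + 1 = 106.

106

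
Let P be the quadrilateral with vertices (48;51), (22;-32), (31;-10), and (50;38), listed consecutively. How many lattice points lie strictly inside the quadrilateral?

Using the shoelace formula, 2A = |[48·(-32) − 22·51] + [22·(-10) − 31·(-32)] + [31·38 − 50·(-10)] + [50·51 − 48·38]| = 518, so the area is 259.
Along each edge there are gcd(|Δx|,|Δy|)+1 lattice points, so counting each shared vertex once the boundary has gcd(26,83) + gcd(9,22) + gcd(19,48) + gcd(2,13) = 1+1+1+1 = 4.
Pick's theorem gives I = A − B/2 + 1 = 259 − 4/2 + 1 = 258.

258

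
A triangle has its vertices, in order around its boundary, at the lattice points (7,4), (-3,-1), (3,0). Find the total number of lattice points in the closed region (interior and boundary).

Using the shoelace formula, 2A = |(7·(-1) − (-3)·4) + ((-3)·0 − 3·(-1)) + (3·4 − 7·0)| = 20, so the area is 10.
The number of boundary lattice points is Σ gcd(|Δx|,|Δy|) = gcd(10,5) + gcd(6,1) + gcd(4,4) = 5+1+4 = 10.
Pick's theorem gives I = A − B/2 + 1 = 10 − 10/2 + 1 = 6, so the closed region contains I + B = 6 + 10 = 16 lattice points.

16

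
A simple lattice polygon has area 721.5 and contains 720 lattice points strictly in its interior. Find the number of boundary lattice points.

5

Pick's theorem gives A = I + B/2 − 1, so B = 2(A − I + 1) = 2(721.5 − 720 + 1) = 5.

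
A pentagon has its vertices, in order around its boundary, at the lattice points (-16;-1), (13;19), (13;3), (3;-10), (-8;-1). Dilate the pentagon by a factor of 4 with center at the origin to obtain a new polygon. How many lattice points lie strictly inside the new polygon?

By the shoelace formula, twice the signed area is |((-16)·19 − 13·(-1)) + (13·3 − 13·19) + (13·(-10) − 3·3) + (3·(-1) − (-8)·(-10)) + ((-8)·(-1) − (-16)·(-1))| = 729, so the area is 364.5.
The number of boundary lattice points is Σ gcd(|Δx|,|Δy|) = gcd(29,20) + gcd(0,16) + gcd(10,13) + gcd(11,9) + gcd(8,0) = 1+16+1+1+8 = 27.
Scaling by 4 multiplies the area by 4² = 16 (so the new area is 5832) and multiplies the boundary lattice-point count by 4, giving 108.
By Pick's theorem, the interior count of the dilated polygon is 5832 − 108/2 + 1 = 5779.

5779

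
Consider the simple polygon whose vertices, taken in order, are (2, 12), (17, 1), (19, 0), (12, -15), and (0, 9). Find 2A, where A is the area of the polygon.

416

Using the shoelace formula, 2A = |(2·1 − 17·12) + (17·0 − 19·1) + (19·(-15) − 12·0) + (12·9 − 0·(-15)) + (0·12 − 2·9)| = 416, so the area is 208.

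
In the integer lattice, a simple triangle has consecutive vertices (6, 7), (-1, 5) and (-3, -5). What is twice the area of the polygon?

66

Using the shoelace formula, 2A = |[6·5 − (-1)·7] + [(-1)·(-5) − (-3)·5] + [(-3)·7 − 6·(-5)]| = 66, so the area is 33.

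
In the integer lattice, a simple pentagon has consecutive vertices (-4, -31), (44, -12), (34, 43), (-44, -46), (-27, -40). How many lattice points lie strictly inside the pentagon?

By the shoelace formula, twice the signed area is |[(-4)·(-12) − 44·(-31)] + [44·43 − 34·(-12)] + [34·(-46) − (-44)·43] + [(-44)·(-40) − (-27)·(-46)] + [(-27)·(-31) − (-4)·(-40)]| = 5235, so the area is 5235/2.
The number of boundary lattice points is Σ gcd(|Δx|,|Δy|) = gcd(48,19) + gcd(10,55) + gcd(78,89) + gcd(17,6) + gcd(23,9) = 1+5+1+1+1 = 9.
Pick's theorem gives I = A − B/2 + 1 = 5235/2 − 9/2 + 1 = 2614.

2614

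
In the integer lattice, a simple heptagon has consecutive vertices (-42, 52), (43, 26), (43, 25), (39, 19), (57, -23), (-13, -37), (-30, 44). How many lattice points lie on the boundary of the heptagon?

29

Along each edge there are gcd(|Δx|,|Δy|)+1 lattice points, so counting each shared vertex once the boundary has gcd(85,26) + gcd(0,1) + gcd(4,6) + gcd(18,42) + gcd(70,14) + gcd(17,81) + gcd(12,8) = 1+1+2+6+14+1+4 = 29.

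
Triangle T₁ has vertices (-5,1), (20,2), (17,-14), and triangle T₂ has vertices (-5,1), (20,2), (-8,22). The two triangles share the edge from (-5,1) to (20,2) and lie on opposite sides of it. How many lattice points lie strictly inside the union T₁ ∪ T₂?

The union is the simple quadrilateral with vertices (-5,1), (17,-14), (20,2), (-8,22) in order.
Using the shoelace formula, 2A = |[(-5)·(-14) − 17·1] + [17·2 − 20·(-14)] + [20·22 − (-8)·2] + [(-8)·1 − (-5)·22]| = 925, so the area is 925/2.
Summing gcd(|Δx|,|Δy|) over the edges gives the boundary count: gcd(22,15) + gcd(3,16) + gcd(28,20) + gcd(3,21) = 1+1+4+3 = 9.
By Pick's theorem I = A − B/2 + 1 = 925/2 − 9/2 + 1 = 459.

459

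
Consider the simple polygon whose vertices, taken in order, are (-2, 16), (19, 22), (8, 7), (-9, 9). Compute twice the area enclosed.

382

Using the shoelace formula, 2A = |[(-2)·22 − 19·16] + [19·7 − 8·22] + [8·9 − (-9)·7] + [(-9)·16 − (-2)·9]| = 382, so the area is 191.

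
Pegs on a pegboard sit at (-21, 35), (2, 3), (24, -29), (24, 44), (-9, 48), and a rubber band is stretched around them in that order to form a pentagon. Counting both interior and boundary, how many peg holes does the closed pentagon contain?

By the shoelace formula, twice the signed area is |((-21)·3 − 2·35) + (2·(-29) − 24·3) + (24·44 − 24·(-29)) + (24·48 − (-9)·44) + ((-9)·35 − (-21)·48)| = 3730, so the area is 1865.
Along each edge there are gcd(|Δx|,|Δy|)+1 lattice points, so counting each shared vertex once the boundary has gcd(23,32) + gcd(22,32) + gcd(0,73) + gcd(33,4) + gcd(12,13) = 1+2+73+1+1 = 78.
Pick's theorem gives I = A − B/2 + 1 = 1865 − 78/2 + 1 = 1827, so the closed region contains I + B = 1827 + 78 = 1905 lattice points.

1905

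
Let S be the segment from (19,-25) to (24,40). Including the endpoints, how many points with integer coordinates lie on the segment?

6

The number of lattice points on a segment between lattice points is gcd(|Δx|,|Δy|) + 1 = gcd(5,65) + 1 = 5 + 1 = 6.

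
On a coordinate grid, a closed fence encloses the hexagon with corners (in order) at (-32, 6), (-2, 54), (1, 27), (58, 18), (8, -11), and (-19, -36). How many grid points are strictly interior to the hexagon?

2952

The shoelace formula gives twice the area as |((-32)·54 − (-2)·6) + ((-2)·27 − 1·54) + (1·18 − 58·27) + (58·(-11) − 8·18) + (8·(-36) − (-19)·(-11)) + ((-19)·6 − (-32)·(-36))| = 5917, so the area is 5917/2.
The number of boundary lattice points is Σ gcd(|Δx|,|Δy|) = gcd(30,48) + gcd(3,27) + gcd(57,9) + gcd(50,29) + gcd(27,25) + gcd(13,42) = 6+3+3+1+1+1 = 15.
Pick's theorem gives I = A − B/2 + 1 = 5917/2 − 15/2 + 1 = 2952.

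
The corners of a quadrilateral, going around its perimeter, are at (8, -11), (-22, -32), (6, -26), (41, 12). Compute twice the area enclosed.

857

Using the shoelace formula, 2A = |[8·(-32) − (-22)·(-11)] + [(-22)·(-26) − 6·(-32)] + [6·12 − 41·(-26)] + [41·(-11) − 8·12]| = 857, so the area is 857/2.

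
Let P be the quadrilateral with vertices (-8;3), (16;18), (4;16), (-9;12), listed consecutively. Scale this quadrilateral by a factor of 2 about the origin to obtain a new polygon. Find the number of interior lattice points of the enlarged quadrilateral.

Using the shoelace formula, 2A = |[(-8)·18 − 16·3] + [16·16 − 4·18] + [4·12 − (-9)·16] + [(-9)·3 − (-8)·12]| = 253, so the area is 253/2.
Along each edge there are gcd(|Δx|,|Δy|)+1 lattice points, so counting each shared vertex once the boundary has gcd(24,15) + gcd(12,2) + gcd(13,4) + gcd(1,9) = 3+2+1+1 = 7.
Scaling by 2 multiplies the area by 2² = 4 (so the new area is 506) and multiplies the boundary lattice-point count by 2, giving 14.
By Pick's theorem, the interior count of the dilated polygon is 506 − 14/2 + 1 = 500.

500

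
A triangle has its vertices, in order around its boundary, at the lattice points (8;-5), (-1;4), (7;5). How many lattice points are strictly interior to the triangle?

36

By the shoelace formula, twice the signed area is |(8·4 − (-1)·(-5)) + ((-1)·5 − 7·4) + (7·(-5) − 8·5)| = 81, so the area is 81/2.
Along each edge there are gcd(|Δx|,|Δy|)+1 lattice points, so counting each shared vertex once the boundary has gcd(9,9) + gcd(8,1) + gcd(1,10) = 9+1+1 = 11.
Pick's theorem gives I = A − B/2 + 1 = 81/2 − 11/2 + 1 = 36.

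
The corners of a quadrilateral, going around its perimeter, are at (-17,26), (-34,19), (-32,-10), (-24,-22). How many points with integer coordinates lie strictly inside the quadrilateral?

Using the shoelace formula, 2A = |((-17)·19 − (-34)·26) + ((-34)·(-10) − (-32)·19) + ((-32)·(-22) − (-24)·(-10)) + ((-24)·26 − (-17)·(-22))| = 975, so the area is 975/2.
Summing gcd(|Δx|,|Δy|) over the edges gives the boundary count: gcd(17,7) + gcd(2,29) + gcd(8,12) + gcd(7,48) = 1+1+4+1 = 7.
Pick's theorem gives I = A − B/2 + 1 = 975/2 − 7/2 + 1 = 485.

485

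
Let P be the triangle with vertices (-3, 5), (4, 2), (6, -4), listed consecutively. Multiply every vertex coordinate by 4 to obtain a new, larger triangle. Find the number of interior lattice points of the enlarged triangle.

265

By the shoelace formula, twice the signed area is |[(-3)·2 − 4·5] + [4·(-4) − 6·2] + [6·5 − (-3)·(-4)]| = 36, so the area is 18.
Along each edge there are gcd(|Δx|,|Δy|)+1 lattice points, so counting each shared vertex once the boundary has gcd(7,3) + gcd(2,6) + gcd(9,9) = 1+2+9 = 12.
Scaling by 4 multiplies the area by 4² = 16 (so the new area is 288) and multiplies the boundary lattice-point count by 4, giving 48.
By Pick's theorem, the interior count of the dilated polygon is 288 − 48/2 + 1 = 265.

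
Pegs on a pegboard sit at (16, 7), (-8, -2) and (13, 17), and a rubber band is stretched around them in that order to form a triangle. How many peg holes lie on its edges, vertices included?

Along each edge there are gcd(|Δx|,|Δy|)+1 lattice points, so counting each shared vertex once the boundary has gcd(24,9) + gcd(21,19) + gcd(3,10) = 3+1+1 = 5.

5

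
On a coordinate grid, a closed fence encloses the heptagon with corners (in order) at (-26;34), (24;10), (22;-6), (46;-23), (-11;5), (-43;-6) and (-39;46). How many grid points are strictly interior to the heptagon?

The shoelace formula gives twice the area as |((-26)·10 − 24·34) + (24·(-6) − 22·10) + (22·(-23) − 46·(-6)) + (46·5 − (-11)·(-23)) + ((-11)·(-6) − (-43)·5) + ((-43)·46 − (-39)·(-6)) + ((-39)·34 − (-26)·46)| = 3754, so the area is 1877.
The number of boundary lattice points is Σ gcd(|Δx|,|Δy|) = gcd(50,24) + gcd(2,16) + gcd(24,17) + gcd(57,28) + gcd(32,11) + gcd(4,52) + gcd(13,12) = 2+2+1+1+1+4+1 = 12.
By Pick's theorem A = I + B/2 − 1, so I = 1877 − 12/2 + 1 = 1872.

1872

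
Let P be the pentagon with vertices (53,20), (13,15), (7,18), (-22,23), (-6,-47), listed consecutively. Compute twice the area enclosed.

Using the shoelace formula, 2A = |[53·15 − 13·20] + [13·18 − 7·15] + [7·23 − (-22)·18] + [(-22)·(-47) − (-6)·23] + [(-6)·20 − 53·(-47)]| = 4764, so the area is 2382.

4764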